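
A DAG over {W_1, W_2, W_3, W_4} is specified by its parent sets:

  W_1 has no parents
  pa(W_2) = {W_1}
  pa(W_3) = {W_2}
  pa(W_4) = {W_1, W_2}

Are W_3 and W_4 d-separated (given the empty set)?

We examine all 2 paths between W_3 and W_4:
Path 1: W_3 ← W_2 ← W_1 → W_4
  W_2 is a chain and W_2 is not conditioned on; W_1 is a fork and W_1 is not conditioned on — no node blocks this path, so it is active.
Path 2: W_3 ← W_2 → W_4
  W_2 is a fork and W_2 is not conditioned on — no node blocks this path, so it is active.
Since the path W_3 ← W_2 ← W_1 → W_4 is active, W_3 and W_4 are not d-separated given ∅.

No — W_3 and W_4 are not d-separated given ∅.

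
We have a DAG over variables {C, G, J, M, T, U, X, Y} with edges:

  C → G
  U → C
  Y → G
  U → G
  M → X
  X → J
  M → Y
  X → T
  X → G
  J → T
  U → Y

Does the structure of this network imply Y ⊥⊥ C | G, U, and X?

No

Enumerating the 6 paths from Y to C and testing each for blocking by {G, U, X}:
  1. Y → G ← U → C — G:collider[open]; U:fork[blocks] ⇒ blocked
  2. Y → G ← C — G:collider[open] ⇒ active
  3. Y ← U → G ← C — U:fork[blocks]; G:collider[open] ⇒ blocked
  4. Y ← U → C — U:fork[blocks] ⇒ blocked
  5. Y ← M → X → G ← U → C — M:fork[open]; X:chain[blocks]; G:collider[open]; U:fork[blocks] ⇒ blocked
  6. Y ← M → X → G ← C — M:fork[open]; X:chain[blocks]; G:collider[open] ⇒ blocked
Because an active path exists, Y and C are not d-separated.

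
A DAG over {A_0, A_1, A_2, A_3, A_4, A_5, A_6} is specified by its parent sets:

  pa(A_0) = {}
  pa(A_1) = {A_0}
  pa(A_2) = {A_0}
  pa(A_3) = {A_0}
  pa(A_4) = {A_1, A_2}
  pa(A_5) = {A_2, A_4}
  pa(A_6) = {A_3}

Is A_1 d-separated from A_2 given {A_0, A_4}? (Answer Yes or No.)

No

We examine all 3 paths between A_1 and A_2:
Path 1: A_1 ← A_0 → A_2
  A_0 is a fork here and A_0 is conditioned on, so the path is blocked at A_0.
Path 2: A_1 → A_4 → A_5 ← A_2
  A_4 is a chain here and A_4 is conditioned on, so the path is blocked at A_4.
Path 3: A_1 → A_4 ← A_2
  A_4 is a collider and A_4 is conditioned on, which opens it — no node blocks this path, so it is active.
At least one path is unblocked, so d-separation fails.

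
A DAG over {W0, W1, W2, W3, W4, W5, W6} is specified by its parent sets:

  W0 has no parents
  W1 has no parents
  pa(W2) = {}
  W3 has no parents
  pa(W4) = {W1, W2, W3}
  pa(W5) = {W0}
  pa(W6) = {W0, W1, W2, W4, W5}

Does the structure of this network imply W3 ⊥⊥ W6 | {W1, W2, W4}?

Yes

We examine all 3 paths between W3 and W6:
Path 1: W3 → W4 → W6
  W4 is a chain here and W4 is conditioned on, so the path is blocked at W4.
Path 2: W3 → W4 ← W1 → W6
  W1 is a fork here and W1 is conditioned on, so the path is blocked at W1.
Path 3: W3 → W4 ← W2 → W6
  W2 is a fork here and W2 is conditioned on, so the path is blocked at W2.
Since every path is blocked, d-separation holds.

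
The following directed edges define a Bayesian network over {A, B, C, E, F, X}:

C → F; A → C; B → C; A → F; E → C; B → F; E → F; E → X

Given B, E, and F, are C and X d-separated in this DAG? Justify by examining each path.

4 paths connect C and X; each must be blocked for d-separation to hold:
Path 1: C ← E → X
  E is a fork here and E is conditioned on, so the path is blocked at E.
Path 2: C → F ← E → X
  E is a fork here and E is conditioned on, so the path is blocked at E.
Path 3: C ← A → F ← E → X
  E is a fork here and E is conditioned on, so the path is blocked at E.
Path 4: C ← B → F ← E → X
  B is a fork here and B is conditioned on, so the path is blocked at B.
Every path is blocked, so C and X are d-separated given {B, E, F}.

Yes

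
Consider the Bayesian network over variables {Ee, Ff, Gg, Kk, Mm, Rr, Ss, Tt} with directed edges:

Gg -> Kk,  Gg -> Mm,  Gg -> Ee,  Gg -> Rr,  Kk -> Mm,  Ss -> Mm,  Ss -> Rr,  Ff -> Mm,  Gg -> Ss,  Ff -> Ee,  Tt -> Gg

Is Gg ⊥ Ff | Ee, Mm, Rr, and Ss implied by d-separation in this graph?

Enumerating the 5 paths from Gg to Ff and testing each for blocking by {Ee, Mm, Rr, Ss}:
Path 1: Gg → Ee ← Ff
  Ee is a collider and Ee is conditioned on, which opens it — no node blocks this path, so it is active.
Path 2: Gg → Ss → Mm ← Ff
  Ss is a chain here and Ss is conditioned on, so the path is blocked at Ss.
Path 3: Gg → Mm ← Ff
  Mm is a collider and Mm is conditioned on, which opens it — no node blocks this path, so it is active.
Path 4: Gg → Kk → Mm ← Ff
  Kk is a chain and Kk is not conditioned on; Mm is a collider and Mm is conditioned on, which opens it — no node blocks this path, so it is active.
Path 5: Gg → Rr ← Ss → Mm ← Ff
  Ss is a fork here and Ss is conditioned on, so the path is blocked at Ss.
Because an active path exists, Gg and Ff are not d-separated.

No — Gg and Ff are not d-separated given {Ee, Mm, Rr, Ss}.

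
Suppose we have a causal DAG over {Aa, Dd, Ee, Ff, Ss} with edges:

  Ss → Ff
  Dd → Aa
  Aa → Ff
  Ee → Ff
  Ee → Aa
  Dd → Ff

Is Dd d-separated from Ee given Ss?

4 paths connect Dd and Ee; each must be blocked for d-separation to hold:
  1. Dd → Ff ← Ee — Ff:collider[blocks] ⇒ blocked
  2. Dd → Ff ← Aa ← Ee — Ff:collider[blocks]; Aa:chain[open] ⇒ blocked
  3. Dd → Aa ← Ee — Aa:collider[blocks] ⇒ blocked
  4. Dd → Aa → Ff ← Ee — Aa:chain[open]; Ff:collider[blocks] ⇒ blocked
Since every path is blocked, d-separation holds.

Yes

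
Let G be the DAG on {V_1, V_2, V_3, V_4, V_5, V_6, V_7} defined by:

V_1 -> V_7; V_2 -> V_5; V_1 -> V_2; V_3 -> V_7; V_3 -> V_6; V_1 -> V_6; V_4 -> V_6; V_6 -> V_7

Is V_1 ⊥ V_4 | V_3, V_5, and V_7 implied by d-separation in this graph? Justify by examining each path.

There are 3 undirected paths between V_1 and V_4; checking each against the conditioning set {V_3, V_5, V_7}:
Path 1: V_1 → V_7 ← V_3 → V_6 ← V_4
  V_3 is a fork here and V_3 is conditioned on, so the path is blocked at V_3.
Path 2: V_1 → V_7 ← V_6 ← V_4
  V_7 is a collider and V_7 is conditioned on, which opens it; V_6 is a chain and V_6 is not conditioned on — no node blocks this path, so it is active.
Path 3: V_1 → V_6 ← V_4
  V_6 is a collider and its descendant V_7 is conditioned on, which opens it — no node blocks this path, so it is active.
Since the path V_1 → V_7 ← V_6 ← V_4 is active, V_1 and V_4 are not d-separated given {V_3, V_5, V_7}.

No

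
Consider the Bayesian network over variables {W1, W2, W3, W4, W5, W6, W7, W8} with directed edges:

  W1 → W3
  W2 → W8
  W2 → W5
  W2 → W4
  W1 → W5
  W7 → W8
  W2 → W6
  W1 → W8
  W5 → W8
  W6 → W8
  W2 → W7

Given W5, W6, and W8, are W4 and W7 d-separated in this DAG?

There are 5 undirected paths between W4 and W7; checking each against the conditioning set {W5, W6, W8}:
Path 1: W4 ← W2 → W6 → W8 ← W7
  W6 is a chain here and W6 is conditioned on, so the path is blocked at W6.
Path 2: W4 ← W2 → W8 ← W7
  W2 is a fork and W2 is not conditioned on; W8 is a collider and W8 is conditioned on, which opens it — no node blocks this path, so it is active.
Path 3: W4 ← W2 → W7
  W2 is a fork and W2 is not conditioned on — no node blocks this path, so it is active.
Path 4: W4 ← W2 → W5 → W8 ← W7
  W5 is a chain here and W5 is conditioned on, so the path is blocked at W5.
Path 5: W4 ← W2 → W5 ← W1 → W8 ← W7
  W2 is a fork and W2 is not conditioned on; W5 is a collider and W5 is conditioned on, which opens it; W1 is a fork and W1 is not conditioned on; W8 is a collider and W8 is conditioned on, which opens it — no node blocks this path, so it is active.
Because an active path exists, W4 and W7 are not d-separated.

No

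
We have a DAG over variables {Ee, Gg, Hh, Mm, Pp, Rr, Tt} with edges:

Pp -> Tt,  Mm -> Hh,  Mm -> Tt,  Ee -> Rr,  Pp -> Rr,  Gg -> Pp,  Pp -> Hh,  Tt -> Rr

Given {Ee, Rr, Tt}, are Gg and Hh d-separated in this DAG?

No

3 paths connect Gg and Hh; each must be blocked for d-separation to hold:
Path 1: Gg → Pp → Rr ← Tt ← Mm → Hh
  Tt is a chain here and Tt is conditioned on, so the path is blocked at Tt.
Path 2: Gg → Pp → Tt ← Mm → Hh
  Pp is a chain and Pp is not conditioned on; Tt is a collider and Tt is conditioned on, which opens it; Mm is a fork and Mm is not conditioned on — no node blocks this path, so it is active.
Path 3: Gg → Pp → Hh
  Pp is a chain and Pp is not conditioned on — no node blocks this path, so it is active.
Because an active path exists, Gg and Hh are not d-separated.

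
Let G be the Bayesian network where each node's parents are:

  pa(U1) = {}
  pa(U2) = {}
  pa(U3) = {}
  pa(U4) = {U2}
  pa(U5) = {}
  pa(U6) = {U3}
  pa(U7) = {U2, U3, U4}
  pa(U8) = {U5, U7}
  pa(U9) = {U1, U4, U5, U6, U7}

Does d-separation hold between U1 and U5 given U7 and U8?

Yes — U1 and U5 are d-separated given {U7, U8}.

Enumerating the 5 paths from U1 to U5 and testing each for blocking by {U7, U8}:
  1. U1 → U9 ← U7 → U8 ← U5 — U9:collider[blocks]; U7:fork[blocks]; U8:collider[open] ⇒ blocked
  2. U1 → U9 ← U5 — U9:collider[blocks] ⇒ blocked
  3. U1 → U9 ← U4 ← U2 → U7 → U8 ← U5 — U9:collider[blocks]; U4:chain[open]; U2:fork[open]; U7:chain[blocks]; U8:collider[open] ⇒ blocked
  4. U1 → U9 ← U4 → U7 → U8 ← U5 — U9:collider[blocks]; U4:fork[open]; U7:chain[blocks]; U8:collider[open] ⇒ blocked
  5. U1 → U9 ← U6 ← U3 → U7 → U8 ← U5 — U9:collider[blocks]; U6:chain[open]; U3:fork[open]; U7:chain[blocks]; U8:collider[open] ⇒ blocked
All paths are blocked; U1 ⊥ U5 | {U7, U8} holds.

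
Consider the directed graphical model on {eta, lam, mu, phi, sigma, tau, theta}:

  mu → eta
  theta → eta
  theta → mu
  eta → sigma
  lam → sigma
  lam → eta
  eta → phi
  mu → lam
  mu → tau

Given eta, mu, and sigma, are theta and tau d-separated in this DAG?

Yes

We examine all 4 paths between theta and tau:
Path 1: theta → eta ← lam ← mu → tau
  mu is a fork here and mu is conditioned on, so the path is blocked at mu.
Path 2: theta → eta ← mu → tau
  mu is a fork here and mu is conditioned on, so the path is blocked at mu.
Path 3: theta → eta → sigma ← lam ← mu → tau
  eta is a chain here and eta is conditioned on, so the path is blocked at eta.
Path 4: theta → mu → tau
  mu is a chain here and mu is conditioned on, so the path is blocked at mu.
Since every path is blocked, d-separation holds.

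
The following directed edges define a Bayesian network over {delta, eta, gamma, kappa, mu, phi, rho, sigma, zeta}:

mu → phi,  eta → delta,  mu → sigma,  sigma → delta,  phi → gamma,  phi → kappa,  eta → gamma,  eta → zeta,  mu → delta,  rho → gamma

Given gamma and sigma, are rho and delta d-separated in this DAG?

Enumerating the 3 paths from rho to delta and testing each for blocking by {gamma, sigma}:
Path 1: rho → gamma ← eta → delta
  gamma is a collider and gamma is conditioned on, which opens it; eta is a fork and eta is not conditioned on — no node blocks this path, so it is active.
Path 2: rho → gamma ← phi ← mu → sigma → delta
  sigma is a chain here and sigma is conditioned on, so the path is blocked at sigma.
Path 3: rho → gamma ← phi ← mu → delta
  gamma is a collider and gamma is conditioned on, which opens it; phi is a chain and phi is not conditioned on; mu is a fork and mu is not conditioned on — no node blocks this path, so it is active.
At least one path is unblocked, so d-separation fails.

No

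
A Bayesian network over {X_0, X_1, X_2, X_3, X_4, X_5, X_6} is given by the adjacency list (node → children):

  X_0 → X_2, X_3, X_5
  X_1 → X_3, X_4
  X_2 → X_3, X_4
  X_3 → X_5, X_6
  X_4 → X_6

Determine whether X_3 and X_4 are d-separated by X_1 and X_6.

There are 5 undirected paths between X_3 and X_4; checking each against the conditioning set {X_1, X_6}:
  1. X_3 ← X_2 → X_4 — X_2:fork[open] ⇒ active
  2. X_3 → X_6 ← X_4 — X_6:collider[open] ⇒ active
  3. X_3 ← X_0 → X_2 → X_4 — X_0:fork[open]; X_2:chain[open] ⇒ active
  4. X_3 ← X_1 → X_4 — X_1:fork[blocks] ⇒ blocked
  5. X_3 → X_5 ← X_0 → X_2 → X_4 — X_5:collider[blocks]; X_0:fork[open]; X_2:chain[open] ⇒ blocked
At least one path is unblocked, so d-separation fails.

No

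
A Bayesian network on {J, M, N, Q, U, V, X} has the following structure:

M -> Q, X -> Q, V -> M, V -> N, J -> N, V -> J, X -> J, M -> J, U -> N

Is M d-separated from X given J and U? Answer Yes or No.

Enumerating the 4 paths from M to X and testing each for blocking by {J, U}:
Path 1: M → J ← X
  J is a collider and J is conditioned on, which opens it — no node blocks this path, so it is active.
Path 2: M → Q ← X
  Q is a collider here and neither Q nor any of its descendants is conditioned on, so the collider stays closed — the path is blocked at Q.
Path 3: M ← V → J ← X
  V is a fork and V is not conditioned on; J is a collider and J is conditioned on, which opens it — no node blocks this path, so it is active.
Path 4: M ← V → N ← J ← X
  N is a collider here and neither N nor any of its descendants is conditioned on, so the collider stays closed — the path is blocked at N.
Because an active path exists, M and X are not d-separated.

No — M and X are not d-separated given {J, U}.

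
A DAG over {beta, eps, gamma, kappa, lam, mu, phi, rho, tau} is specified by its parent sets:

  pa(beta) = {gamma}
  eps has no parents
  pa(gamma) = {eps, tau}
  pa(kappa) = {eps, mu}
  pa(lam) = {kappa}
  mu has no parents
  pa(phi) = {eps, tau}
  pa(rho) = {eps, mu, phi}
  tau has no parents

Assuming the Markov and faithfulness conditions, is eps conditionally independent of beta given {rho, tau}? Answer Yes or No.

We examine all 4 paths between eps and beta:
Path 1: eps → gamma → beta
  gamma is a chain and gamma is not conditioned on — no node blocks this path, so it is active.
Path 2: eps → rho ← phi ← tau → gamma → beta
  tau is a fork here and tau is conditioned on, so the path is blocked at tau.
Path 3: eps → phi ← tau → gamma → beta
  tau is a fork here and tau is conditioned on, so the path is blocked at tau.
Path 4: eps → kappa ← mu → rho ← phi ← tau → gamma → beta
  kappa is a collider here and neither kappa nor any of its descendants is conditioned on, so the collider stays closed — the path is blocked at kappa.
Because an active path exists, eps and beta are not d-separated.

No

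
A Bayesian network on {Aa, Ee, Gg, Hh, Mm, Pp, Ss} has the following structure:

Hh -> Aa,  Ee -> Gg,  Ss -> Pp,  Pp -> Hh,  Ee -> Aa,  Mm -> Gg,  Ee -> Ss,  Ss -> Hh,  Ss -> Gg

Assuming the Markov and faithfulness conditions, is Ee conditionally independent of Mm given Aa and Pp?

We examine all 4 paths between Ee and Mm:
Path 1: Ee → Ss → Gg ← Mm
  Gg is a collider here and neither Gg nor any of its descendants is conditioned on, so the collider stays closed — the path is blocked at Gg.
Path 2: Ee → Gg ← Mm
  Gg is a collider here and neither Gg nor any of its descendants is conditioned on, so the collider stays closed — the path is blocked at Gg.
Path 3: Ee → Aa ← Hh ← Ss → Gg ← Mm
  Gg is a collider here and neither Gg nor any of its descendants is conditioned on, so the collider stays closed — the path is blocked at Gg.
Path 4: Ee → Aa ← Hh ← Pp ← Ss → Gg ← Mm
  Pp is a chain here and Pp is conditioned on, so the path is blocked at Pp.
Since every path is blocked, d-separation holds.

Yes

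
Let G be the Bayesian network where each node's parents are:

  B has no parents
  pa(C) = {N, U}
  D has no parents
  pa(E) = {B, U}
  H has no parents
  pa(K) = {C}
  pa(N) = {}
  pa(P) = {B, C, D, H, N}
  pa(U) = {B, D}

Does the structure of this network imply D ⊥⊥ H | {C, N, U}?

There are 5 undirected paths between D and H; checking each against the conditioning set {C, N, U}:
Path 1: D → U ← B → P ← H
  P is a collider here and neither P nor any of its descendants is conditioned on, so the collider stays closed — the path is blocked at P.
Path 2: D → U → C ← N → P ← H
  U is a chain here and U is conditioned on, so the path is blocked at U.
Path 3: D → U → C → P ← H
  U is a chain here and U is conditioned on, so the path is blocked at U.
Path 4: D → U → E ← B → P ← H
  U is a chain here and U is conditioned on, so the path is blocked at U.
Path 5: D → P ← H
  P is a collider here and neither P nor any of its descendants is conditioned on, so the collider stays closed — the path is blocked at P.
All paths are blocked; D ⊥ H | {C, N, U} holds.

Yes — D and H are d-separated given {C, N, U}.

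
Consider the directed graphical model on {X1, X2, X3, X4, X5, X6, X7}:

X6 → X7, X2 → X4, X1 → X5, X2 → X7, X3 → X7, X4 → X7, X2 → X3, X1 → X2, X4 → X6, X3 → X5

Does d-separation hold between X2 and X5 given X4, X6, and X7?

We examine all 5 paths between X2 and X5:
  1. X2 → X7 ← X3 → X5 — X7:collider[open]; X3:fork[open] ⇒ active
  2. X2 → X3 → X5 — X3:chain[open] ⇒ active
  3. X2 ← X1 → X5 — X1:fork[open] ⇒ active
  4. X2 → X4 → X7 ← X3 → X5 — X4:chain[blocks]; X7:collider[open]; X3:fork[open] ⇒ blocked
  5. X2 → X4 → X6 → X7 ← X3 → X5 — X4:chain[blocks]; X6:chain[blocks]; X7:collider[open]; X3:fork[open] ⇒ blocked
Because an active path exists, X2 and X5 are not d-separated.

No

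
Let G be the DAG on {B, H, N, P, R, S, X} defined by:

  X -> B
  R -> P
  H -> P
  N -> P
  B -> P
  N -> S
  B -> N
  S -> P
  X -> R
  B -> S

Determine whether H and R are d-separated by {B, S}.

Yes

6 paths connect H and R; each must be blocked for d-separation to hold:
  1. H → P ← B ← X → R — P:collider[blocks]; B:chain[blocks]; X:fork[open] ⇒ blocked
  2. H → P ← R — P:collider[blocks] ⇒ blocked
  3. H → P ← N ← B ← X → R — P:collider[blocks]; N:chain[open]; B:chain[blocks]; X:fork[open] ⇒ blocked
  4. H → P ← N → S ← B ← X → R — P:collider[blocks]; N:fork[open]; S:collider[open]; B:chain[blocks]; X:fork[open] ⇒ blocked
  5. H → P ← S ← B ← X → R — P:collider[blocks]; S:chain[blocks]; B:chain[blocks]; X:fork[open] ⇒ blocked
  6. H → P ← S ← N ← B ← X → R — P:collider[blocks]; S:chain[blocks]; N:chain[open]; B:chain[blocks]; X:fork[open] ⇒ blocked
All paths are blocked; H ⊥ R | {B, S} holds.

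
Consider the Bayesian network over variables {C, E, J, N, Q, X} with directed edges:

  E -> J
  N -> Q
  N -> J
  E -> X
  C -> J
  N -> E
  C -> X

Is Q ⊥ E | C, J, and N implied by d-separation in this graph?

There are 3 undirected paths between Q and E; checking each against the conditioning set {C, J, N}:
  1. Q ← N → J ← E — N:fork[blocks]; J:collider[open] ⇒ blocked
  2. Q ← N → J ← C → X ← E — N:fork[blocks]; J:collider[open]; C:fork[blocks]; X:collider[blocks] ⇒ blocked
  3. Q ← N → E — N:fork[blocks] ⇒ blocked
Since every path is blocked, d-separation holds.

Yes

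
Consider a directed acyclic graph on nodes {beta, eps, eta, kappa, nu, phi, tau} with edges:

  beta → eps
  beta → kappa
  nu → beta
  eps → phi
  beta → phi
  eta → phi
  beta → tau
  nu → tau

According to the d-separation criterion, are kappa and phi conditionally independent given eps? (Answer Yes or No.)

There are 2 undirected paths between kappa and phi; checking each against the conditioning set {eps}:
Path 1: kappa ← beta → phi
  beta is a fork and beta is not conditioned on — no node blocks this path, so it is active.
Path 2: kappa ← beta → eps → phi
  eps is a chain here and eps is conditioned on, so the path is blocked at eps.
Since the path kappa ← beta → phi is active, kappa and phi are not d-separated given {eps}.

No — kappa and phi are not d-separated given {eps}.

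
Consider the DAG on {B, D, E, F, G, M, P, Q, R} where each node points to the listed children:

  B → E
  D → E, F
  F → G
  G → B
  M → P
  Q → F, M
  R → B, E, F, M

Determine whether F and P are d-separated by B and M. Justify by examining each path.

Enumerating the 6 paths from F to P and testing each for blocking by {B, M}:
  1. F ← D → E ← R → M → P — D:fork[open]; E:collider[blocks]; R:fork[open]; M:chain[blocks] ⇒ blocked
  2. F ← D → E ← B ← R → M → P — D:fork[open]; E:collider[blocks]; B:chain[blocks]; R:fork[open]; M:chain[blocks] ⇒ blocked
  3. F ← Q → M → P — Q:fork[open]; M:chain[blocks] ⇒ blocked
  4. F ← R → M → P — R:fork[open]; M:chain[blocks] ⇒ blocked
  5. F → G → B ← R → M → P — G:chain[open]; B:collider[open]; R:fork[open]; M:chain[blocks] ⇒ blocked
  6. F → G → B → E ← R → M → P — G:chain[open]; B:chain[blocks]; E:collider[blocks]; R:fork[open]; M:chain[blocks] ⇒ blocked
All paths are blocked; F ⊥ P | {B, M} holds.

Yes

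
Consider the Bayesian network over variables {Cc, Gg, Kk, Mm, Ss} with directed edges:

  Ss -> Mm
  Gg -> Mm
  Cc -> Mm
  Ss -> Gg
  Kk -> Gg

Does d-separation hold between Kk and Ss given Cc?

Enumerating the 2 paths from Kk to Ss and testing each for blocking by {Cc}:
Path 1: Kk → Gg ← Ss
  Gg is a collider here and neither Gg nor any of its descendants is conditioned on, so the collider stays closed — the path is blocked at Gg.
Path 2: Kk → Gg → Mm ← Ss
  Mm is a collider here and neither Mm nor any of its descendants is conditioned on, so the collider stays closed — the path is blocked at Mm.
Since every path is blocked, d-separation holds.

Yes — Kk and Ss are d-separated given {Cc}.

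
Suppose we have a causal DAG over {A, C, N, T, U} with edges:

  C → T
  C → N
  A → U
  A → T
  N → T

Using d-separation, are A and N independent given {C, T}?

Enumerating the 2 paths from A to N and testing each for blocking by {C, T}:
  1. A → T ← C → N — T:collider[open]; C:fork[blocks] ⇒ blocked
  2. A → T ← N — T:collider[open] ⇒ active
At least one path is unblocked, so d-separation fails.

No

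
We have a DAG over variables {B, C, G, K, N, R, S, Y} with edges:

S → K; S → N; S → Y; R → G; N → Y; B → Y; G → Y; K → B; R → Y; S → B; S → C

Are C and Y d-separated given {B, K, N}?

4 paths connect C and Y; each must be blocked for d-separation to hold:
Path 1: C ← S → Y
  S is a fork and S is not conditioned on — no node blocks this path, so it is active.
Path 2: C ← S → N → Y
  N is a chain here and N is conditioned on, so the path is blocked at N.
Path 3: C ← S → B → Y
  B is a chain here and B is conditioned on, so the path is blocked at B.
Path 4: C ← S → K → B → Y
  K is a chain here and K is conditioned on, so the path is blocked at K.
Since the path C ← S → Y is active, C and Y are not d-separated given {B, K, N}.

No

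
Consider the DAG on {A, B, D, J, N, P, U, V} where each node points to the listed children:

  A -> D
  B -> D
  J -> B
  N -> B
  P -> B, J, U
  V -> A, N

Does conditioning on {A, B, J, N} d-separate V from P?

Yes

4 paths connect V and P; each must be blocked for d-separation to hold:
Path 1: V → A → D ← B ← P
  A is a chain here and A is conditioned on, so the path is blocked at A.
Path 2: V → A → D ← B ← J ← P
  A is a chain here and A is conditioned on, so the path is blocked at A.
Path 3: V → N → B ← P
  N is a chain here and N is conditioned on, so the path is blocked at N.
Path 4: V → N → B ← J ← P
  N is a chain here and N is conditioned on, so the path is blocked at N.
Every path is blocked, so V and P are d-separated given {A, B, J, N}.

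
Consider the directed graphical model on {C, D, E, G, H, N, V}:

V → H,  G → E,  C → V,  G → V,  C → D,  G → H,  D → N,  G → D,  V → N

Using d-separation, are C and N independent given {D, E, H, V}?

Yes — C and N are d-separated given {D, E, H, V}.

We examine all 6 paths between C and N:
Path 1: C → V ← G → D → N
  D is a chain here and D is conditioned on, so the path is blocked at D.
Path 2: C → V → H ← G → D → N
  V is a chain here and V is conditioned on, so the path is blocked at V.
Path 3: C → V → N
  V is a chain here and V is conditioned on, so the path is blocked at V.
Path 4: C → D ← G → V → N
  V is a chain here and V is conditioned on, so the path is blocked at V.
Path 5: C → D ← G → H ← V → N
  V is a fork here and V is conditioned on, so the path is blocked at V.
Path 6: C → D → N
  D is a chain here and D is conditioned on, so the path is blocked at D.
Since every path is blocked, d-separation holds.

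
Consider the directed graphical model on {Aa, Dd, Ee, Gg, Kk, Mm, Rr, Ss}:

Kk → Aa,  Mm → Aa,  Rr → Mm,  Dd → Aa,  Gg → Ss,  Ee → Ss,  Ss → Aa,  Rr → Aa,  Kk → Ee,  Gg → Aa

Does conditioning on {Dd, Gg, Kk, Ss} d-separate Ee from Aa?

Yes — Ee and Aa are d-separated given {Dd, Gg, Kk, Ss}.

Enumerating the 3 paths from Ee to Aa and testing each for blocking by {Dd, Gg, Kk, Ss}:
Path 1: Ee → Ss → Aa
  Ss is a chain here and Ss is conditioned on, so the path is blocked at Ss.
Path 2: Ee → Ss ← Gg → Aa
  Gg is a fork here and Gg is conditioned on, so the path is blocked at Gg.
Path 3: Ee ← Kk → Aa
  Kk is a fork here and Kk is conditioned on, so the path is blocked at Kk.
Since every path is blocked, d-separation holds.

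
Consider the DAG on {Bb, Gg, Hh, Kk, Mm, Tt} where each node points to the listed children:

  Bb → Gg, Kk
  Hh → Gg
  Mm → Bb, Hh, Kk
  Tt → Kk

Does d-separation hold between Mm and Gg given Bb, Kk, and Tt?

No

We examine all 3 paths between Mm and Gg:
  1. Mm → Bb → Gg — Bb:chain[blocks] ⇒ blocked
  2. Mm → Kk ← Bb → Gg — Kk:collider[open]; Bb:fork[blocks] ⇒ blocked
  3. Mm → Hh → Gg — Hh:chain[open] ⇒ active
Because an active path exists, Mm and Gg are not d-separated.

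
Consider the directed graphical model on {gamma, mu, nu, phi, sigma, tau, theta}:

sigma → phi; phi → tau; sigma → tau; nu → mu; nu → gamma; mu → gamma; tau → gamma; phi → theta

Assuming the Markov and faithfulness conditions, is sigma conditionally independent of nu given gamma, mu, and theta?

No — sigma and nu are not d-separated given {gamma, mu, theta}.

Enumerating the 4 paths from sigma to nu and testing each for blocking by {gamma, mu, theta}:
Path 1: sigma → phi → tau → gamma ← mu ← nu
  mu is a chain here and mu is conditioned on, so the path is blocked at mu.
Path 2: sigma → phi → tau → gamma ← nu
  phi is a chain and phi is not conditioned on; tau is a chain and tau is not conditioned on; gamma is a collider and gamma is conditioned on, which opens it — no node blocks this path, so it is active.
Path 3: sigma → tau → gamma ← mu ← nu
  mu is a chain here and mu is conditioned on, so the path is blocked at mu.
Path 4: sigma → tau → gamma ← nu
  tau is a chain and tau is not conditioned on; gamma is a collider and gamma is conditioned on, which opens it — no node blocks this path, so it is active.
At least one path is unblocked, so d-separation fails.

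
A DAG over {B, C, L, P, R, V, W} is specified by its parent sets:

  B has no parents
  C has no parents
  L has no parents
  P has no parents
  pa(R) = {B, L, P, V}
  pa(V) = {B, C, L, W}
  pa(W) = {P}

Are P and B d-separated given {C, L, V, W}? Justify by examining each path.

Enumerating the 6 paths from P to B and testing each for blocking by {C, L, V, W}:
Path 1: P → W → V ← L → R ← B
  W is a chain here and W is conditioned on, so the path is blocked at W.
Path 2: P → W → V ← B
  W is a chain here and W is conditioned on, so the path is blocked at W.
Path 3: P → W → V → R ← B
  W is a chain here and W is conditioned on, so the path is blocked at W.
Path 4: P → R ← L → V ← B
  R is a collider here and neither R nor any of its descendants is conditioned on, so the collider stays closed — the path is blocked at R.
Path 5: P → R ← B
  R is a collider here and neither R nor any of its descendants is conditioned on, so the collider stays closed — the path is blocked at R.
Path 6: P → R ← V ← B
  R is a collider here and neither R nor any of its descendants is conditioned on, so the collider stays closed — the path is blocked at R.
All paths are blocked; P ⊥ B | {C, L, V, W} holds.

Yes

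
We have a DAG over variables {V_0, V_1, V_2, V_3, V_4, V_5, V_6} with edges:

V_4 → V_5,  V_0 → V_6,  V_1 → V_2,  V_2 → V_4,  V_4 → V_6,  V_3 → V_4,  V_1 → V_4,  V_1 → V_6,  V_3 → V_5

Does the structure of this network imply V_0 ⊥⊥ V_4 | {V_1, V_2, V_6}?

No

3 paths connect V_0 and V_4; each must be blocked for d-separation to hold:
Path 1: V_0 → V_6 ← V_1 → V_2 → V_4
  V_1 is a fork here and V_1 is conditioned on, so the path is blocked at V_1.
Path 2: V_0 → V_6 ← V_1 → V_4
  V_1 is a fork here and V_1 is conditioned on, so the path is blocked at V_1.
Path 3: V_0 → V_6 ← V_4
  V_6 is a collider and V_6 is conditioned on, which opens it — no node blocks this path, so it is active.
Since the path V_0 → V_6 ← V_4 is active, V_0 and V_4 are not d-separated given {V_1, V_2, V_6}.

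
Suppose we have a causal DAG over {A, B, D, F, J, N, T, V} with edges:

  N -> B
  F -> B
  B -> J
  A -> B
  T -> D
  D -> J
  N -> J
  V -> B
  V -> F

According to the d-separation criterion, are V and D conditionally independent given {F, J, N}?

No — V and D are not d-separated given {F, J, N}.

Enumerating the 4 paths from V to D and testing each for blocking by {F, J, N}:
Path 1: V → F → B → J ← D
  F is a chain here and F is conditioned on, so the path is blocked at F.
Path 2: V → F → B ← N → J ← D
  F is a chain here and F is conditioned on, so the path is blocked at F.
Path 3: V → B → J ← D
  B is a chain and B is not conditioned on; J is a collider and J is conditioned on, which opens it — no node blocks this path, so it is active.
Path 4: V → B ← N → J ← D
  N is a fork here and N is conditioned on, so the path is blocked at N.
Because an active path exists, V and D are not d-separated.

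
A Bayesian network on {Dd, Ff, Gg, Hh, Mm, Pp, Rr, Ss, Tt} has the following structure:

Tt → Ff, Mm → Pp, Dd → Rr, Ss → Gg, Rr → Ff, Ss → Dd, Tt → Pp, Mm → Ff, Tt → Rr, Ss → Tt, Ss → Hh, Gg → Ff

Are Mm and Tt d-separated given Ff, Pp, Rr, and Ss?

There are 6 undirected paths between Mm and Tt; checking each against the conditioning set {Ff, Pp, Rr, Ss}:
  1. Mm → Pp ← Tt — Pp:collider[open] ⇒ active
  2. Mm → Ff ← Gg ← Ss → Tt — Ff:collider[open]; Gg:chain[open]; Ss:fork[blocks] ⇒ blocked
  3. Mm → Ff ← Gg ← Ss → Dd → Rr ← Tt — Ff:collider[open]; Gg:chain[open]; Ss:fork[blocks]; Dd:chain[open]; Rr:collider[open] ⇒ blocked
  4. Mm → Ff ← Rr ← Tt — Ff:collider[open]; Rr:chain[blocks] ⇒ blocked
  5. Mm → Ff ← Rr ← Dd ← Ss → Tt — Ff:collider[open]; Rr:chain[blocks]; Dd:chain[open]; Ss:fork[blocks] ⇒ blocked
  6. Mm → Ff ← Tt — Ff:collider[open] ⇒ active
At least one path is unblocked, so d-separation fails.

No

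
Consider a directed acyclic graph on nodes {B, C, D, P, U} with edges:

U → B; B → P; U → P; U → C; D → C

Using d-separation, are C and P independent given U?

Enumerating the 2 paths from C to P and testing each for blocking by {U}:
  1. C ← U → B → P — U:fork[blocks]; B:chain[open] ⇒ blocked
  2. C ← U → P — U:fork[blocks] ⇒ blocked
Since every path is blocked, d-separation holds.

Yes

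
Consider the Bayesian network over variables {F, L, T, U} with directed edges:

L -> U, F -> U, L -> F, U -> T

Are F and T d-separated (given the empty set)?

2 paths connect F and T; each must be blocked for d-separation to hold:
Path 1: F ← L → U → T
  L is a fork and L is not conditioned on; U is a chain and U is not conditioned on — no node blocks this path, so it is active.
Path 2: F → U → T
  U is a chain and U is not conditioned on — no node blocks this path, so it is active.
At least one path is unblocked, so d-separation fails.

No — F and T are not d-separated given ∅.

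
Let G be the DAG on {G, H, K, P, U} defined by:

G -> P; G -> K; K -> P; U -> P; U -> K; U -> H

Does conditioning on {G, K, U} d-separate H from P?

Yes

3 paths connect H and P; each must be blocked for d-separation to hold:
Path 1: H ← U → K ← G → P
  U is a fork here and U is conditioned on, so the path is blocked at U.
Path 2: H ← U → K → P
  U is a fork here and U is conditioned on, so the path is blocked at U.
Path 3: H ← U → P
  U is a fork here and U is conditioned on, so the path is blocked at U.
Every path is blocked, so H and P are d-separated given {G, K, U}.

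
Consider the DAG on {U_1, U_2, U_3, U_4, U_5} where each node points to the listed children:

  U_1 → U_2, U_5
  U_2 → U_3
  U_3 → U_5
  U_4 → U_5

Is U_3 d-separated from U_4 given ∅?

There are 2 undirected paths between U_3 and U_4; checking each against the conditioning set ∅:
Path 1: U_3 ← U_2 ← U_1 → U_5 ← U_4
  U_5 is a collider here and neither U_5 nor any of its descendants is conditioned on, so the collider stays closed — the path is blocked at U_5.
Path 2: U_3 → U_5 ← U_4
  U_5 is a collider here and neither U_5 nor any of its descendants is conditioned on, so the collider stays closed — the path is blocked at U_5.
Every path is blocked, so U_3 and U_4 are d-separated given ∅.

Yes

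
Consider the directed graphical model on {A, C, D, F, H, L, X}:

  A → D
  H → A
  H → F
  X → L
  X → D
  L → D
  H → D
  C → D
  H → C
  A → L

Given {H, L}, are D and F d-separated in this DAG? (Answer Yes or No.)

Yes

There are 5 undirected paths between D and F; checking each against the conditioning set {H, L}:
Path 1: D ← H → F
  H is a fork here and H is conditioned on, so the path is blocked at H.
Path 2: D ← L ← A ← H → F
  L is a chain here and L is conditioned on, so the path is blocked at L.
Path 3: D ← X → L ← A ← H → F
  H is a fork here and H is conditioned on, so the path is blocked at H.
Path 4: D ← C ← H → F
  H is a fork here and H is conditioned on, so the path is blocked at H.
Path 5: D ← A ← H → F
  H is a fork here and H is conditioned on, so the path is blocked at H.
Since every path is blocked, d-separation holds.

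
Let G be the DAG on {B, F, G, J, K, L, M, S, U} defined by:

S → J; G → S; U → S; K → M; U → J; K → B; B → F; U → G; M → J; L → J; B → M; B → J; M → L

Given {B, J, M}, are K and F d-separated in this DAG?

Enumerating the 4 paths from K to F and testing each for blocking by {B, J, M}:
Path 1: K → B → F
  B is a chain here and B is conditioned on, so the path is blocked at B.
Path 2: K → M ← B → F
  B is a fork here and B is conditioned on, so the path is blocked at B.
Path 3: K → M → J ← B → F
  M is a chain here and M is conditioned on, so the path is blocked at M.
Path 4: K → M → L → J ← B → F
  M is a chain here and M is conditioned on, so the path is blocked at M.
Every path is blocked, so K and F are d-separated given {B, J, M}.

Yes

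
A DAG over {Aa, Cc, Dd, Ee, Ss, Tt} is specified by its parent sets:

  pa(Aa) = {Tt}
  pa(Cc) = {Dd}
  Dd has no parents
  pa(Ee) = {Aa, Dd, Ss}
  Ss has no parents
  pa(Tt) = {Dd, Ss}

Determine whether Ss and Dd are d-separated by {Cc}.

Yes — Ss and Dd are d-separated given {Cc}.

There are 4 undirected paths between Ss and Dd; checking each against the conditioning set {Cc}:
  1. Ss → Ee ← Dd — Ee:collider[blocks] ⇒ blocked
  2. Ss → Ee ← Aa ← Tt ← Dd — Ee:collider[blocks]; Aa:chain[open]; Tt:chain[open] ⇒ blocked
  3. Ss → Tt ← Dd — Tt:collider[blocks] ⇒ blocked
  4. Ss → Tt → Aa → Ee ← Dd — Tt:chain[open]; Aa:chain[open]; Ee:collider[blocks] ⇒ blocked
Every path is blocked, so Ss and Dd are d-separated given {Cc}.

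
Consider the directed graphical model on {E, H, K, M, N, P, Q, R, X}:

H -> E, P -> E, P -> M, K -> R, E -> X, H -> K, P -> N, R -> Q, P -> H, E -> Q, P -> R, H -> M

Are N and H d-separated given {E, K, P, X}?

Yes

We examine all 6 paths between N and H:
Path 1: N ← P → H
  P is a fork here and P is conditioned on, so the path is blocked at P.
Path 2: N ← P → M ← H
  P is a fork here and P is conditioned on, so the path is blocked at P.
Path 3: N ← P → E ← H
  P is a fork here and P is conditioned on, so the path is blocked at P.
Path 4: N ← P → E → Q ← R ← K ← H
  P is a fork here and P is conditioned on, so the path is blocked at P.
Path 5: N ← P → R → Q ← E ← H
  P is a fork here and P is conditioned on, so the path is blocked at P.
Path 6: N ← P → R ← K ← H
  P is a fork here and P is conditioned on, so the path is blocked at P.
Since every path is blocked, d-separation holds.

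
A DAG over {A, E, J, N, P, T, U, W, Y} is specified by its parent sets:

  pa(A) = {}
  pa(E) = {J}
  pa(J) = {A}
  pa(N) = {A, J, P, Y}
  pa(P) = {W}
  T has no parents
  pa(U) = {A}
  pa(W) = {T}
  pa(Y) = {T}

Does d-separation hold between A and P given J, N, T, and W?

There are 4 undirected paths between A and P; checking each against the conditioning set {J, N, T, W}:
Path 1: A → J → N ← Y ← T → W → P
  J is a chain here and J is conditioned on, so the path is blocked at J.
Path 2: A → J → N ← P
  J is a chain here and J is conditioned on, so the path is blocked at J.
Path 3: A → N ← Y ← T → W → P
  T is a fork here and T is conditioned on, so the path is blocked at T.
Path 4: A → N ← P
  N is a collider and N is conditioned on, which opens it — no node blocks this path, so it is active.
At least one path is unblocked, so d-separation fails.

No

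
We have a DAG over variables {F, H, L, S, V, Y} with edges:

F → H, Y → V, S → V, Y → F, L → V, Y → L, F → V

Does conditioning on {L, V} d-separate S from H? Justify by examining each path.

There are 3 undirected paths between S and H; checking each against the conditioning set {L, V}:
Path 1: S → V ← L ← Y → F → H
  L is a chain here and L is conditioned on, so the path is blocked at L.
Path 2: S → V ← F → H
  V is a collider and V is conditioned on, which opens it; F is a fork and F is not conditioned on — no node blocks this path, so it is active.
Path 3: S → V ← Y → F → H
  V is a collider and V is conditioned on, which opens it; Y is a fork and Y is not conditioned on; F is a chain and F is not conditioned on — no node blocks this path, so it is active.
Because an active path exists, S and H are not d-separated.

No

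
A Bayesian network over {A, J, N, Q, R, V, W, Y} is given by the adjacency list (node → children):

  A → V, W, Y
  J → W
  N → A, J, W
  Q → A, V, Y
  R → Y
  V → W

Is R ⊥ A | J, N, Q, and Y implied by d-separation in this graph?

6 paths connect R and A; each must be blocked for d-separation to hold:
Path 1: R → Y ← Q → V ← A
  Q is a fork here and Q is conditioned on, so the path is blocked at Q.
Path 2: R → Y ← Q → V → W ← N → A
  Q is a fork here and Q is conditioned on, so the path is blocked at Q.
Path 3: R → Y ← Q → V → W ← A
  Q is a fork here and Q is conditioned on, so the path is blocked at Q.
Path 4: R → Y ← Q → V → W ← J ← N → A
  Q is a fork here and Q is conditioned on, so the path is blocked at Q.
Path 5: R → Y ← Q → A
  Q is a fork here and Q is conditioned on, so the path is blocked at Q.
Path 6: R → Y ← A
  Y is a collider and Y is conditioned on, which opens it — no node blocks this path, so it is active.
Because an active path exists, R and A are not d-separated.

No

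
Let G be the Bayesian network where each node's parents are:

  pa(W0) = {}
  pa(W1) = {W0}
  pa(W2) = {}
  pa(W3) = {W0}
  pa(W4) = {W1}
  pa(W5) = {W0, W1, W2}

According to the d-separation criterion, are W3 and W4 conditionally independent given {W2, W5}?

No

There are 2 undirected paths between W3 and W4; checking each against the conditioning set {W2, W5}:
Path 1: W3 ← W0 → W5 ← W1 → W4
  W0 is a fork and W0 is not conditioned on; W5 is a collider and W5 is conditioned on, which opens it; W1 is a fork and W1 is not conditioned on — no node blocks this path, so it is active.
Path 2: W3 ← W0 → W1 → W4
  W0 is a fork and W0 is not conditioned on; W1 is a chain and W1 is not conditioned on — no node blocks this path, so it is active.
Since the path W3 ← W0 → W5 ← W1 → W4 is active, W3 and W4 are not d-separated given {W2, W5}.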